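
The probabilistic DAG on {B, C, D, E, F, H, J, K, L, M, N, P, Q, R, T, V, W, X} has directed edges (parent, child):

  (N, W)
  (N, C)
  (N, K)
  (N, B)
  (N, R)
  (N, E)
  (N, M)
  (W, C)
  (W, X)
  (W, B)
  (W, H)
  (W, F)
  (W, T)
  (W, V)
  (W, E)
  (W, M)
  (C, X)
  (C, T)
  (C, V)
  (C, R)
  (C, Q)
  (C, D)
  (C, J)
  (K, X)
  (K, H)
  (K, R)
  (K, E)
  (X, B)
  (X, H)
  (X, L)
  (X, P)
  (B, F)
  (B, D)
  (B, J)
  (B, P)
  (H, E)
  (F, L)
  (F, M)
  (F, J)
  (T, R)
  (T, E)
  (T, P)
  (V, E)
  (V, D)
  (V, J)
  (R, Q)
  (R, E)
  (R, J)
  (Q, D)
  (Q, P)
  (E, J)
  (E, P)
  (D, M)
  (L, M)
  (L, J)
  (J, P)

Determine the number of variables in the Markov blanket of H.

8

Children of H: E.
H's parents: K, W, X.
Parents of each child, excluding H:
  E: K, N, R, T, V, W
MB(H) = {E, K, N, R, T, V, W, X}, which has 8 nodes.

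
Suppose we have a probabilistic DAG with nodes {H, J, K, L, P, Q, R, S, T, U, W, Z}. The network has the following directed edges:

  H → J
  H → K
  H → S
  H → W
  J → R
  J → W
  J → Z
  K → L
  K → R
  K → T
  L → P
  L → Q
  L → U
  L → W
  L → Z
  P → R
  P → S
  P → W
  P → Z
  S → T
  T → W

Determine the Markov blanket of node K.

K has children L, R, T.
Parents of K: H.
Parents of each child, excluding K:
  L: no additional parents.
  R also has parents J, P.
  parents(T) \ {K} = {S}.
Union: {H} ∪ {L, R, T} ∪ {J, P, S} = {H, J, L, P, R, S, T}.

{H, J, L, P, R, S, T}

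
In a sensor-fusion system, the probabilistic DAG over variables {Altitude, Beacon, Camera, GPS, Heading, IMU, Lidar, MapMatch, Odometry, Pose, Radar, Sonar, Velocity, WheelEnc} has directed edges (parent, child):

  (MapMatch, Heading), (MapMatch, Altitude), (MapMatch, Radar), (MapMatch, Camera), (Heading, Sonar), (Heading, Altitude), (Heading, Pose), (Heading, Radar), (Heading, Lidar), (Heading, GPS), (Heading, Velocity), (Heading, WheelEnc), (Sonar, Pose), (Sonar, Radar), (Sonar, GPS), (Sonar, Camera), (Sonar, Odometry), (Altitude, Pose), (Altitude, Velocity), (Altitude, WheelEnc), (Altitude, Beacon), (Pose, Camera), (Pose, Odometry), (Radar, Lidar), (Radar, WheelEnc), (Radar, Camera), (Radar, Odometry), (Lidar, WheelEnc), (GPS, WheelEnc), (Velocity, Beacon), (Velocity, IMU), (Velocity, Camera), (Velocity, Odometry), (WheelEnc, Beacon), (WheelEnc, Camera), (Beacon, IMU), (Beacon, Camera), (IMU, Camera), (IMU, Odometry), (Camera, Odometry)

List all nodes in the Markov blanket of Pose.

{Altitude, Beacon, Camera, Heading, IMU, MapMatch, Odometry, Radar, Sonar, Velocity, WheelEnc}

The Markov blanket of a node is its parents, its children, and the other parents of its children.
Pose has parents Altitude, Heading, Sonar.
Children of Pose: Camera, Odometry.
Parents of each child, excluding Pose:
  Camera: Beacon, IMU, MapMatch, Radar, Sonar, Velocity, WheelEnc
  Odometry: Camera, IMU, Radar, Sonar, Velocity
MB(Pose) = {Altitude, Beacon, Camera, Heading, IMU, MapMatch, Odometry, Radar, Sonar, Velocity, WheelEnc}.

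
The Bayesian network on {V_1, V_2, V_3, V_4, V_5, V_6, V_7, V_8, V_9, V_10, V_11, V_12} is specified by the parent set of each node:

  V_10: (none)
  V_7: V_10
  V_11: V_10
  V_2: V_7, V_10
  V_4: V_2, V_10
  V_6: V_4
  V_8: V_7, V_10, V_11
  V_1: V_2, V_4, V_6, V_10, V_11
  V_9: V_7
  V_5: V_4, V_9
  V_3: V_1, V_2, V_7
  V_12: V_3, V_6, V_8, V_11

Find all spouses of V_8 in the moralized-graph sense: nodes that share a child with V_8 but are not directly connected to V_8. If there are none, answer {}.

{V_3, V_6}

Children of V_8: V_12.
  parents(V_12) \ {V_8} = {V_3, V_6, V_11}.
Excluding nodes already adjacent to V_8 (V_7, V_10, V_11, V_12), the co-parent-only contribution is {V_3, V_6}.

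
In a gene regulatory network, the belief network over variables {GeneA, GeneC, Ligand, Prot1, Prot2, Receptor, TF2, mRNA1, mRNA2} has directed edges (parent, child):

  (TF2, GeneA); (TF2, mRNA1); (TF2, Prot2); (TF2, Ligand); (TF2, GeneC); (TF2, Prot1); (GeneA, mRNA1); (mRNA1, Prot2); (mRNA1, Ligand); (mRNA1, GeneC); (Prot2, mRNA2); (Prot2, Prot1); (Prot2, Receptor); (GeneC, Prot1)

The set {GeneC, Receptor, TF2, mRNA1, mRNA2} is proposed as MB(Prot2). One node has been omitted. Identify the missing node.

Children of Prot2: Prot1, Receptor, mRNA2.
Parents of Prot2: TF2, mRNA1.
For each child, the remaining parents (spouses of Prot2):
  mRNA2 has no other parent.
  parents(Prot1) \ {Prot2} = {GeneC, TF2}.
  Receptor has no other parent.
MB(Prot2) = {GeneC, Prot1, Receptor, TF2, mRNA1, mRNA2}.
Comparing with the claimed set, Prot1 is missing.

Prot1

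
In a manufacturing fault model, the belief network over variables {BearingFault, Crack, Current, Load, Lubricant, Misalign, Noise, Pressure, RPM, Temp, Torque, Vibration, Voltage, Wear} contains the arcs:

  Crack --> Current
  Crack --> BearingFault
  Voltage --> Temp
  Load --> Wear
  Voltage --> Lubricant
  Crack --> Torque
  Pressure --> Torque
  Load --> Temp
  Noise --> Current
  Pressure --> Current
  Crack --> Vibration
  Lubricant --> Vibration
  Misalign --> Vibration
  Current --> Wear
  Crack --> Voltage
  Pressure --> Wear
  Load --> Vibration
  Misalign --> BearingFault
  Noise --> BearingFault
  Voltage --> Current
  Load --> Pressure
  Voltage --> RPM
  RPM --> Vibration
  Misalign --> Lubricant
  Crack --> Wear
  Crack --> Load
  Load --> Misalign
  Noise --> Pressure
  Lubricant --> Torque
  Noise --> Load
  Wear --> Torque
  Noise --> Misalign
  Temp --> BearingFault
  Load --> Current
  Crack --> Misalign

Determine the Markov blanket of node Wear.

{Crack, Current, Load, Lubricant, Pressure, Torque}

Recall MB(v) = parents ∪ children ∪ spouses, where spouses are the other parents of v's children.
Pa(Wear) = {Crack, Current, Load, Pressure}.
Ch(Wear) = {Torque}.
Other parents of Wear's children:
  parents(Torque) \ {Wear} = {Crack, Lubricant, Pressure}.
Union: {Crack, Current, Load, Pressure} ∪ {Torque} ∪ {Crack, Lubricant, Pressure} = {Crack, Current, Load, Lubricant, Pressure, Torque}.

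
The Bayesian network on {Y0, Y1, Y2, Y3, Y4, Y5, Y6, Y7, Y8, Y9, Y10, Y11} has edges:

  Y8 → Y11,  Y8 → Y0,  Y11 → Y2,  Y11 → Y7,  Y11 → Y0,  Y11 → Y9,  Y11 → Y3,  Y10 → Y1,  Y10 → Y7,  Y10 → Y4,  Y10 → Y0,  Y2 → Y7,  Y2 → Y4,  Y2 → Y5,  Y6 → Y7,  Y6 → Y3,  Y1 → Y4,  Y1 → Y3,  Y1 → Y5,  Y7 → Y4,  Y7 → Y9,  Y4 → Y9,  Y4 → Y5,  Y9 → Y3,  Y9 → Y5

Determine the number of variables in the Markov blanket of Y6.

7

Recall MB(v) = parents ∪ children ∪ spouses, where spouses are the other parents of v's children.
Parents of Y6: none.
Children of Y6: Y3, Y7.
For each child, the remaining parents (spouses of Y6):
  Y7's other parents are Y2, Y10, Y11.
  Y3's other parents are Y1, Y9, Y11.
MB(Y6) = {Y1, Y2, Y3, Y7, Y9, Y10, Y11}, which has 7 nodes.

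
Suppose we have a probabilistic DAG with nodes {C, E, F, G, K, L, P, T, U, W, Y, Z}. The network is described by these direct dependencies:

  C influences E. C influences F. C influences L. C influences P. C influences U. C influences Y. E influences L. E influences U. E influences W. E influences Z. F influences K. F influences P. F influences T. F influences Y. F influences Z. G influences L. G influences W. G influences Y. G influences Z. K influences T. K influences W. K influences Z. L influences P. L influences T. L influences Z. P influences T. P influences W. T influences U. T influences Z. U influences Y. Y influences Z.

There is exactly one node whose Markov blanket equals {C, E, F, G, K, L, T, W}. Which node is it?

P

The target node must have every member of {C, E, F, G, K, L, T, W} as a parent, child, or co-parent, and no others.
Parents of P: C, F, L; children: T, W; co-parents: E, F, G, K, L.
These exactly cover the given set, so the node is P.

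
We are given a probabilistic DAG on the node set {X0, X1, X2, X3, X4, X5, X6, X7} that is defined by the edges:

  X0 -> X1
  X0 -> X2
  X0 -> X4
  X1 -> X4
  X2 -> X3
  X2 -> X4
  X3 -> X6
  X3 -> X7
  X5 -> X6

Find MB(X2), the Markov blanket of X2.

Recall MB(v) = parents ∪ children ∪ spouses, where spouses are the other parents of v's children.
Parents of X2: X0.
Ch(X2) = {X3, X4}.
Co-parents of X2 (other parents of its children):
  X3 has no other parent.
  X4 also has parents X0, X1.
MB(X2) = {X0, X1, X3, X4}.

{X0, X1, X3, X4}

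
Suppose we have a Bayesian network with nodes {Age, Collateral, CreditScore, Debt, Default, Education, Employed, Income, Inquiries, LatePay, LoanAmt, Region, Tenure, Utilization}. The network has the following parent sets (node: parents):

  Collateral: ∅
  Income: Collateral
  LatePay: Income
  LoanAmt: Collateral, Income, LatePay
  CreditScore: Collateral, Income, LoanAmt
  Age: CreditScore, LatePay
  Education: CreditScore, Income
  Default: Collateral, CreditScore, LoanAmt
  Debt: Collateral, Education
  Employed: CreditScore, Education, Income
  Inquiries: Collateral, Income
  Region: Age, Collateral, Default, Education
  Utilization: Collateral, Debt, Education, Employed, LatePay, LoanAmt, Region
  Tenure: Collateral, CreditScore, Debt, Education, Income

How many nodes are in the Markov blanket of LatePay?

The Markov blanket of a node is its parents, its children, and the other parents of its children.
Parents of LatePay: Income.
LatePay has children Age, LoanAmt, Utilization.
Parents of each child, excluding LatePay:
  LoanAmt: Collateral, Income
  Age: CreditScore
  Utilization: Collateral, Debt, Education, Employed, LoanAmt, Region
MB(LatePay) = {Age, Collateral, CreditScore, Debt, Education, Employed, Income, LoanAmt, Region, Utilization}, which has 10 nodes.

10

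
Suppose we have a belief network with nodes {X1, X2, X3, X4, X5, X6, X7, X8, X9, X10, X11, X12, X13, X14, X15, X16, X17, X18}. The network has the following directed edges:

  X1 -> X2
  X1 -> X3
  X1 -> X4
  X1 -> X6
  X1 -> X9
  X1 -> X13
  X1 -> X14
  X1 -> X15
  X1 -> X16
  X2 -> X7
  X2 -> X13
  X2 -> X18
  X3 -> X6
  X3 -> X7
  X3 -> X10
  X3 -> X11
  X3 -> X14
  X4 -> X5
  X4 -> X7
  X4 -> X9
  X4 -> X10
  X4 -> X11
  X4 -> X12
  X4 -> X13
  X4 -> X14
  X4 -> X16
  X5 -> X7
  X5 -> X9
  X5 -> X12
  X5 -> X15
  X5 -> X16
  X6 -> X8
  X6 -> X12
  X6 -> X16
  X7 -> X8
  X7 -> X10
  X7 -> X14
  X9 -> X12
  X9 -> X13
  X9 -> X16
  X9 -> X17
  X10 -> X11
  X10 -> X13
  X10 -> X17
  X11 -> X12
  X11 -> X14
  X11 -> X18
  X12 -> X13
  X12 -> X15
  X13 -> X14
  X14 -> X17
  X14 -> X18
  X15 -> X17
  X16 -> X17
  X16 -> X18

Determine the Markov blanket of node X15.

The Markov blanket of a node is its parents, its children, and the other parents of its children.
Children of X15: X17.
Parents of X15: X1, X5, X12.
Other parents of X15's children:
  X17's other parents are X9, X10, X14, X16.
Union: {X1, X5, X12} ∪ {X17} ∪ {X9, X10, X14, X16} = {X1, X5, X9, X10, X12, X14, X16, X17}.

{X1, X5, X9, X10, X12, X14, X16, X17}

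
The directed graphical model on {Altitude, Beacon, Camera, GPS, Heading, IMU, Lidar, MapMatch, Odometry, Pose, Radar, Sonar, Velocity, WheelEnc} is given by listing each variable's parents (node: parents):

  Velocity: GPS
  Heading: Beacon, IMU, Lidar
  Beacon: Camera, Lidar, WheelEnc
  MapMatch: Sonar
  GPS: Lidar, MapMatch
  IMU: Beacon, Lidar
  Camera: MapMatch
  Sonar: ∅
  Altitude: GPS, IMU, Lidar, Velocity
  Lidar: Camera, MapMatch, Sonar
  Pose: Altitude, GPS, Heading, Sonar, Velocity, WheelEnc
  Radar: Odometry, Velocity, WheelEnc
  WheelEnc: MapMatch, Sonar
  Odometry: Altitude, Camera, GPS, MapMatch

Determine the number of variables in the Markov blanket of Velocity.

10

Recall MB(v) = parents ∪ children ∪ spouses, where spouses are the other parents of v's children.
Velocity's parents: GPS.
Children of Velocity: Altitude, Pose, Radar.
Co-parents of Velocity (other parents of its children):
  Altitude: GPS, IMU, Lidar
  Radar: Odometry, WheelEnc
  Pose: Altitude, GPS, Heading, Sonar, WheelEnc
MB(Velocity) = {Altitude, GPS, Heading, IMU, Lidar, Odometry, Pose, Radar, Sonar, WheelEnc}, which has 10 nodes.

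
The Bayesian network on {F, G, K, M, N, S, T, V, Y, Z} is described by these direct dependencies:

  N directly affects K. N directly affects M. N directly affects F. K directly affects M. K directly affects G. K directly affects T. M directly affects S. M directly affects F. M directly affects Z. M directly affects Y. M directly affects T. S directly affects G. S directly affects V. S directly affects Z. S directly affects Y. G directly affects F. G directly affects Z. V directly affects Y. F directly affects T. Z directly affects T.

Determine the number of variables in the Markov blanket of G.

6

A node's Markov blanket = Pa ∪ Ch ∪ (parents of Ch other than the node itself).
G's children: F, Z.
Parents of G: K, S.
Parents of each child, excluding G:
  F: M, N
  Z: M, S
MB(G) = {F, K, M, N, S, Z}, which has 6 nodes.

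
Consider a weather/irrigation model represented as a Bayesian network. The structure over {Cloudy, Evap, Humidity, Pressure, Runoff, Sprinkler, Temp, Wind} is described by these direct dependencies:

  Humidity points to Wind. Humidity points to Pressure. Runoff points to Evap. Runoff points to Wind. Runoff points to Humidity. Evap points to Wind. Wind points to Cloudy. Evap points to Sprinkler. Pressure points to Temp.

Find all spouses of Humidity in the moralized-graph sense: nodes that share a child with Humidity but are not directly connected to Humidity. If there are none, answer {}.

{Evap}

Children of Humidity: Pressure, Wind.
  Pressure has no other parent.
  Wind's other parents are Evap, Runoff.
Excluding nodes already adjacent to Humidity (Pressure, Runoff, Wind), the co-parent-only contribution is {Evap}.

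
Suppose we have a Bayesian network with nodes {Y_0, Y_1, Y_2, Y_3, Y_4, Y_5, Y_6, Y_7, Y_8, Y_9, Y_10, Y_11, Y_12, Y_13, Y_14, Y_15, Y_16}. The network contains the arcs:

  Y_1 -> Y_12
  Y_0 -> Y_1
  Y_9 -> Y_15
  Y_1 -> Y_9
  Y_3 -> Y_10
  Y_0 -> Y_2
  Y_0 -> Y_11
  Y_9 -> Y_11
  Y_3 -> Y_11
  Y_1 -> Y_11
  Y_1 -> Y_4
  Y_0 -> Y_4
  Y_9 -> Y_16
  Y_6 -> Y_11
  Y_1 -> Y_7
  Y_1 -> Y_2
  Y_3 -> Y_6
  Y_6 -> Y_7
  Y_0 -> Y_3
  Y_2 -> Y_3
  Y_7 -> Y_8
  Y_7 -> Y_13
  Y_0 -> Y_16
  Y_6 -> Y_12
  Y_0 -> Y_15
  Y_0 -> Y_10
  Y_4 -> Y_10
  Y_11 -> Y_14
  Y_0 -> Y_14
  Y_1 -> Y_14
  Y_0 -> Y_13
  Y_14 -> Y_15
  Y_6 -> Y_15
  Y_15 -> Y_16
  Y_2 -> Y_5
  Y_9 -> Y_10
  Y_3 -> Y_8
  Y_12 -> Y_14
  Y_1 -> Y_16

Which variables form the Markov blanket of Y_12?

Y_12 has parents Y_1, Y_6.
Y_12's children: Y_14.
Other parents of Y_12's children:
  parents(Y_14) \ {Y_12} = {Y_0, Y_1, Y_11}.
Taking the union gives {Y_0, Y_1, Y_6, Y_11, Y_14}.

{Y_0, Y_1, Y_6, Y_11, Y_14}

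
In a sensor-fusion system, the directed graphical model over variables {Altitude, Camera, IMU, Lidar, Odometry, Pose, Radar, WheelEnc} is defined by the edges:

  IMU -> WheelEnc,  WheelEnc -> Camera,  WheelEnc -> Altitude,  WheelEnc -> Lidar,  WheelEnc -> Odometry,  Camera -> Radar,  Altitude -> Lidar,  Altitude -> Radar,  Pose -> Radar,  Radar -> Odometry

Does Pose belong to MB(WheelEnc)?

A node's Markov blanket = Pa ∪ Ch ∪ (parents of Ch other than the node itself).
Parents of WheelEnc: IMU.
WheelEnc has children Altitude, Camera, Lidar, Odometry.
Co-parents of WheelEnc (other parents of its children):
  Camera has no other parent.
  Altitude has no other parent.
  Lidar also has parent Altitude.
  Odometry also has parent Radar.
MB(WheelEnc) = {Altitude, Camera, IMU, Lidar, Odometry, Radar}; Pose is not in this set.

No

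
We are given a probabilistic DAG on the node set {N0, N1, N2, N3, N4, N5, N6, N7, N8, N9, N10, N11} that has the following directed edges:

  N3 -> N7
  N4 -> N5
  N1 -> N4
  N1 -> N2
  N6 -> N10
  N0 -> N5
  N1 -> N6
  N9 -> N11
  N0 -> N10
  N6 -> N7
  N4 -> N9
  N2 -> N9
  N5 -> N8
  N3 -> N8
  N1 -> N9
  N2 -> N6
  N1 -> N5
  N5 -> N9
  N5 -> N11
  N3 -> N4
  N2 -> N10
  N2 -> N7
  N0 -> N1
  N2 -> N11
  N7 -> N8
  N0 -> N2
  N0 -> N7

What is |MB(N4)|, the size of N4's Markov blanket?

By definition, MB(N4) is built from N4's parents, N4's children, and the co-parents of N4.
Parents of N4: N1, N3.
Ch(N4) = {N5, N9}.
Parents of each child, excluding N4:
  parents(N5) \ {N4} = {N0, N1}.
  N9 also has parents N1, N2, N5.
MB(N4) = {N0, N1, N2, N3, N5, N9}, which has 6 nodes.

6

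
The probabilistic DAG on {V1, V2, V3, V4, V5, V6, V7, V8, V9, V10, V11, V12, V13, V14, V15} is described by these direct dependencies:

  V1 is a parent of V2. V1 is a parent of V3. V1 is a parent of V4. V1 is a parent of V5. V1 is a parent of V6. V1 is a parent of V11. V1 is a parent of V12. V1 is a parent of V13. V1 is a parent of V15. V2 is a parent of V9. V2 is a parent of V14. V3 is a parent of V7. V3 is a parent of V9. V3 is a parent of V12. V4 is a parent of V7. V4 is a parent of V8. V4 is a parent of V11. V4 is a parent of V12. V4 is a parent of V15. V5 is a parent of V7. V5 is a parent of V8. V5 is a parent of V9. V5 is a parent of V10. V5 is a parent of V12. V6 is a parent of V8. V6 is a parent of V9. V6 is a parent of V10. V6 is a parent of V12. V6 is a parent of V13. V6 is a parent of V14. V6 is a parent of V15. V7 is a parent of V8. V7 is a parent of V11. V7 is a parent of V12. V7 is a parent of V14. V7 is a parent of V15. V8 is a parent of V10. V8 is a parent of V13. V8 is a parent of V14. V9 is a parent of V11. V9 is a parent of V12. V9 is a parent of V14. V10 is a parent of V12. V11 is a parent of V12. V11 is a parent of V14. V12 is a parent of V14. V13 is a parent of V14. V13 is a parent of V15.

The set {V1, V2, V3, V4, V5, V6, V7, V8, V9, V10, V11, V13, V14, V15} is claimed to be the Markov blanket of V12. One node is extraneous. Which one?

V15

By definition, MB(V12) is built from V12's parents, V12's children, and the co-parents of V12.
Pa(V12) = {V1, V3, V4, V5, V6, V7, V9, V10, V11}.
Children of V12: V14.
Parents of each child, excluding V12:
  V14: V2, V6, V7, V8, V9, V11, V13
MB(V12) = {V1, V2, V3, V4, V5, V6, V7, V8, V9, V10, V11, V13, V14}.
V15 is neither a parent, child, nor co-parent of V12, so it does not belong.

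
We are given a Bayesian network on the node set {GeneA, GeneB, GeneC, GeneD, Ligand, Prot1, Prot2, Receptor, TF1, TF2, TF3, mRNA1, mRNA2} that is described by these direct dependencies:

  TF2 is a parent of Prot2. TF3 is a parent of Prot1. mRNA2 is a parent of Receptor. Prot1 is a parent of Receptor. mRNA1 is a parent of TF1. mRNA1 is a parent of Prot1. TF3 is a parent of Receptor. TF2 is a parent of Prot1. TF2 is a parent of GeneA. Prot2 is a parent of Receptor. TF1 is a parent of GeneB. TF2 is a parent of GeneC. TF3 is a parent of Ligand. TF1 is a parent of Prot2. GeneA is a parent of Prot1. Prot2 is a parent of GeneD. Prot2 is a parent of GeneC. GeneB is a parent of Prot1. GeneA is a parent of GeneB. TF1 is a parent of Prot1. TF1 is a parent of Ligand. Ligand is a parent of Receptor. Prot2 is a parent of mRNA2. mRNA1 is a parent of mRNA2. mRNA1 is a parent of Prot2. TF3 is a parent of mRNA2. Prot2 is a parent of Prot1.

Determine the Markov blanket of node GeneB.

A node's Markov blanket = Pa ∪ Ch ∪ (parents of Ch other than the node itself).
GeneB's parents: GeneA, TF1.
GeneB has child Prot1.
For each child, the remaining parents (spouses of GeneB):
  Prot1's other parents are GeneA, Prot2, TF1, TF2, TF3, mRNA1.
Taking the union gives {GeneA, Prot1, Prot2, TF1, TF2, TF3, mRNA1}.

{GeneA, Prot1, Prot2, TF1, TF2, TF3, mRNA1}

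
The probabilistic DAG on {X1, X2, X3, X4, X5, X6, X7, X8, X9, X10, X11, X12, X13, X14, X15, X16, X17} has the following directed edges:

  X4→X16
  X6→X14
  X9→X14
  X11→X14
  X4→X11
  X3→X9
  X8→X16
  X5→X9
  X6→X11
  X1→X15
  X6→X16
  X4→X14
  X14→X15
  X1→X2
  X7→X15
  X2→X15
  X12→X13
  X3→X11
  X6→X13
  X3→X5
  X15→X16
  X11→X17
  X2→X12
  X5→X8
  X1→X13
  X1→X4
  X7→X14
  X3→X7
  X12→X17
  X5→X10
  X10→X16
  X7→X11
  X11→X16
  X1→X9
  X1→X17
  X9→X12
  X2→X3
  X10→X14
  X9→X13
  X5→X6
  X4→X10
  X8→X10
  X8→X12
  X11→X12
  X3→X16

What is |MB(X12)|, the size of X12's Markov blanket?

8

Recall MB(v) = parents ∪ children ∪ spouses, where spouses are the other parents of v's children.
Pa(X12) = {X2, X8, X9, X11}.
X12's children: X13, X17.
Parents of each child, excluding X12:
  X13: X1, X6, X9
  X17: X1, X11
MB(X12) = {X1, X2, X6, X8, X9, X11, X13, X17}, which has 8 nodes.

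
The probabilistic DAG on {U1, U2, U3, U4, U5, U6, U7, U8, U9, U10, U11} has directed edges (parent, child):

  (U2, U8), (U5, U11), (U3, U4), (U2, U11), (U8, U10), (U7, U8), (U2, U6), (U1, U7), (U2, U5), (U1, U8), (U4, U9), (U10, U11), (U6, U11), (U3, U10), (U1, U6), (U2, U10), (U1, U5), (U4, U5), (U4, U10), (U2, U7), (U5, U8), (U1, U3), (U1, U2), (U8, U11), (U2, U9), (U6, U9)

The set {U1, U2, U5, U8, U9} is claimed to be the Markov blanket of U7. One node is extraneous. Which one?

The Markov blanket of a node is its parents, its children, and the other parents of its children.
Parents of U7: U1, U2.
Ch(U7) = {U8}.
Co-parents of U7 (other parents of its children):
  parents(U8) \ {U7} = {U1, U2, U5}.
MB(U7) = {U1, U2, U5, U8}.
U9 is neither a parent, child, nor co-parent of U7, so it does not belong.

U9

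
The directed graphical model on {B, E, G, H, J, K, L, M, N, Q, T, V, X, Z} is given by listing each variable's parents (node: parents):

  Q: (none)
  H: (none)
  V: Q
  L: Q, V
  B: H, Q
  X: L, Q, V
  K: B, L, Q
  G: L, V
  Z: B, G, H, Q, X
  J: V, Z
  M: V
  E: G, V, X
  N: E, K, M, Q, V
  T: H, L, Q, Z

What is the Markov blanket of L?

L has parents Q, V.
Children of L: G, K, T, X.
Other parents of L's children:
  X: Q, V
  K: B, Q
  G: V
  T: H, Q, Z
So the Markov blanket of L is {B, G, H, K, Q, T, V, X, Z}.

{B, G, H, K, Q, T, V, X, Z}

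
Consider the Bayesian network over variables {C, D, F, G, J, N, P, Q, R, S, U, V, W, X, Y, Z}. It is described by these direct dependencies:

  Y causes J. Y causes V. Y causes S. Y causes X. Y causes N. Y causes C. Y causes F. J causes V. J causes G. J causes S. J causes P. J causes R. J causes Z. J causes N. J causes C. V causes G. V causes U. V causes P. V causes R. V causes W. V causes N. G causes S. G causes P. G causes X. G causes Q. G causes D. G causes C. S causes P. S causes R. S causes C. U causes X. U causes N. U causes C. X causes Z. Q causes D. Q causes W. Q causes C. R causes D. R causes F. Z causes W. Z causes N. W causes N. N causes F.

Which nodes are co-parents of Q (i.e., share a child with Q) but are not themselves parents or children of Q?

Children of Q: C, D, W.
  D: G, R
  W: V, Z
  C: G, J, S, U, Y
Excluding nodes already adjacent to Q (C, D, G, W), the co-parent-only contribution is {J, R, S, U, V, Y, Z}.

{J, R, S, U, V, Y, Z}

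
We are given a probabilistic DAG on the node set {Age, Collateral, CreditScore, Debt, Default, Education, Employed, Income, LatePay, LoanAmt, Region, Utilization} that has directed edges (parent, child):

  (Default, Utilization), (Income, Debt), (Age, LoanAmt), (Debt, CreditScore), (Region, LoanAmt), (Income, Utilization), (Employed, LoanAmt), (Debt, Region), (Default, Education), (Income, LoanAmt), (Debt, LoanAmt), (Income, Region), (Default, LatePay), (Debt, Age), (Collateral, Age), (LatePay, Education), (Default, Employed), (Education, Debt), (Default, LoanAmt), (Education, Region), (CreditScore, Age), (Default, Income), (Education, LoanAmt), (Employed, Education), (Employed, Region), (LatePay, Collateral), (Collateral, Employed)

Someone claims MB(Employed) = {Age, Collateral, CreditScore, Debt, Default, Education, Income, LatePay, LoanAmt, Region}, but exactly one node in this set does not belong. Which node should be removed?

Employed has children Education, LoanAmt, Region.
Employed's parents: Collateral, Default.
Co-parents of Employed (other parents of its children):
  Education's other parents are Default, LatePay.
  parents(Region) \ {Employed} = {Debt, Education, Income}.
  LoanAmt also has parents Age, Debt, Default, Education, Income, Region.
MB(Employed) = {Age, Collateral, Debt, Default, Education, Income, LatePay, LoanAmt, Region}.
CreditScore is neither a parent, child, nor co-parent of Employed, so it does not belong.

CreditScore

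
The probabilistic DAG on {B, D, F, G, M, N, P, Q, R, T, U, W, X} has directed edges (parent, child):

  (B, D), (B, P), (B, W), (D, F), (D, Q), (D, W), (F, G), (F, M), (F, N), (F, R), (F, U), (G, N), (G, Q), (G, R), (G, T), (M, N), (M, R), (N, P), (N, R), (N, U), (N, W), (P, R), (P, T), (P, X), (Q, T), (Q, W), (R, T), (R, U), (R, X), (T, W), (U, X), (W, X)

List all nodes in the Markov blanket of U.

Recall MB(v) = parents ∪ children ∪ spouses, where spouses are the other parents of v's children.
U's parents: F, N, R.
U has child X.
Other parents of U's children:
  X also has parents P, R, W.
Taking the union gives {F, N, P, R, W, X}.

{F, N, P, R, W, X}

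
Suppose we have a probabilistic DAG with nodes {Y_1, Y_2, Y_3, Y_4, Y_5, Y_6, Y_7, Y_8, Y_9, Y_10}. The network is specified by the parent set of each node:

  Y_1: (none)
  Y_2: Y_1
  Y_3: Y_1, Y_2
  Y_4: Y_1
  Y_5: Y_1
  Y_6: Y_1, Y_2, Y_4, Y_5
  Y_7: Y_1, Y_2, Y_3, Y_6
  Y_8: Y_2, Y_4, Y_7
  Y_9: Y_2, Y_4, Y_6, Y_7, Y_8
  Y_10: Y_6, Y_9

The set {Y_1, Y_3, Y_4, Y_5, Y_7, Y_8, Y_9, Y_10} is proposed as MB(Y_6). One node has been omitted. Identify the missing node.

Parents of Y_6: Y_1, Y_2, Y_4, Y_5.
Children of Y_6: Y_7, Y_9, Y_10.
Co-parents of Y_6 (other parents of its children):
  Y_7's other parents are Y_1, Y_2, Y_3.
  parents(Y_9) \ {Y_6} = {Y_2, Y_4, Y_7, Y_8}.
  parents(Y_10) \ {Y_6} = {Y_9}.
MB(Y_6) = {Y_1, Y_2, Y_3, Y_4, Y_5, Y_7, Y_8, Y_9, Y_10}.
Comparing with the claimed set, Y_2 is missing.

Y_2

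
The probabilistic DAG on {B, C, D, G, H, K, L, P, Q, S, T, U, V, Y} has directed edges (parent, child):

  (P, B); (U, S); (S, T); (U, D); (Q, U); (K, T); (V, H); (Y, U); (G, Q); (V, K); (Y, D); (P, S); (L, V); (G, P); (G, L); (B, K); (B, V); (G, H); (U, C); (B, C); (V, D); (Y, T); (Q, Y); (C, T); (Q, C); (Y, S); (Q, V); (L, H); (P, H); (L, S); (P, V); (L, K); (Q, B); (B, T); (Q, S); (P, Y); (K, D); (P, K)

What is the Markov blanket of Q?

The Markov blanket of a node is its parents, its children, and the other parents of its children.
Q has children B, C, S, U, V, Y.
Q has parent G.
For each child, the remaining parents (spouses of Q):
  Y: P
  B: P
  V: B, L, P
  U: Y
  S: L, P, U, Y
  C: B, U
MB(Q) = {B, C, G, L, P, S, U, V, Y}.

{B, C, G, L, P, S, U, V, Y}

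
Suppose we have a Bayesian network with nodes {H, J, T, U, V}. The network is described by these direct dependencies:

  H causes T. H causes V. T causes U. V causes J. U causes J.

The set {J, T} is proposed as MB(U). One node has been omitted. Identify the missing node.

V

The Markov blanket of a node is its parents, its children, and the other parents of its children.
Parents of U: T.
Children of U: J.
Other parents of U's children:
  J's other parent is V.
MB(U) = {J, T, V}.
Comparing with the claimed set, V is missing.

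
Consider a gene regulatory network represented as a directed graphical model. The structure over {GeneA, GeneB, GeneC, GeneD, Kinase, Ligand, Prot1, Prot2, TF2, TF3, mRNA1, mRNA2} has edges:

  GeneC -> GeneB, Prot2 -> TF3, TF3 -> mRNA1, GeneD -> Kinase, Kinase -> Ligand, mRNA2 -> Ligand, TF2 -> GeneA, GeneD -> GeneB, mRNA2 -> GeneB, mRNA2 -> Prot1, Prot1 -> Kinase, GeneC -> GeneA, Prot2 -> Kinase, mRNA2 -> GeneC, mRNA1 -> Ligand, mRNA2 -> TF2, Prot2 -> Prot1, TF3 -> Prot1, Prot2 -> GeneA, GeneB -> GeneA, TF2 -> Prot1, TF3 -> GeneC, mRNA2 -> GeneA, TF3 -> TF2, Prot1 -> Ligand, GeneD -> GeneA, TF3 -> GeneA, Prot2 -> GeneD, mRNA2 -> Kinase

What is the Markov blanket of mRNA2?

Parents of mRNA2: none.
Ch(mRNA2) = {GeneA, GeneB, GeneC, Kinase, Ligand, Prot1, TF2}.
For each child, the remaining parents (spouses of mRNA2):
  parents(GeneC) \ {mRNA2} = {TF3}.
  TF2 also has parent TF3.
  Prot1 also has parents Prot2, TF2, TF3.
  GeneB's other parents are GeneC, GeneD.
  Kinase's other parents are GeneD, Prot1, Prot2.
  Ligand also has parents Kinase, Prot1, mRNA1.
  GeneA's other parents are GeneB, GeneC, GeneD, Prot2, TF2, TF3.
Union: {} ∪ {GeneA, GeneB, GeneC, Kinase, Ligand, Prot1, TF2} ∪ {GeneB, GeneC, GeneD, Kinase, Prot1, Prot2, TF2, TF3, mRNA1} = {GeneA, GeneB, GeneC, GeneD, Kinase, Ligand, Prot1, Prot2, TF2, TF3, mRNA1}.

{GeneA, GeneB, GeneC, GeneD, Kinase, Ligand, Prot1, Prot2, TF2, TF3, mRNA1}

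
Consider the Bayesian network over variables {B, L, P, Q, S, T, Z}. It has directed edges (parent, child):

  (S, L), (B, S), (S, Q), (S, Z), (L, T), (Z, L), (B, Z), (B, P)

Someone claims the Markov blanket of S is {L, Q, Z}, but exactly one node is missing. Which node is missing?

Recall MB(v) = parents ∪ children ∪ spouses, where spouses are the other parents of v's children.
Ch(S) = {L, Q, Z}.
S has parent B.
Other parents of S's children:
  Z: B
  L: Z
  Q: —
MB(S) = {B, L, Q, Z}.
Comparing with the claimed set, B is missing.

B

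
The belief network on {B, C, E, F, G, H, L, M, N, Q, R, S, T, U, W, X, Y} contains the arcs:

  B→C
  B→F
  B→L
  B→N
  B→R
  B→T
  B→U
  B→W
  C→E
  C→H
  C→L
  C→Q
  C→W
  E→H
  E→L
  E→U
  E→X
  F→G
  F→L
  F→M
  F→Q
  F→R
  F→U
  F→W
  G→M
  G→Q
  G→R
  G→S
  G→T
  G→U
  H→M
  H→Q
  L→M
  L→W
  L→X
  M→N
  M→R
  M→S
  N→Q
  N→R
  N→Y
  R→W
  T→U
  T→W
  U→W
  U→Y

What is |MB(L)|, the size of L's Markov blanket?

12

The Markov blanket of a node is its parents, its children, and the other parents of its children.
L's children: M, W, X.
L has parents B, C, E, F.
Co-parents of L (other parents of its children):
  M also has parents F, G, H.
  W also has parents B, C, F, R, T, U.
  parents(X) \ {L} = {E}.
MB(L) = {B, C, E, F, G, H, M, R, T, U, W, X}, which has 12 nodes.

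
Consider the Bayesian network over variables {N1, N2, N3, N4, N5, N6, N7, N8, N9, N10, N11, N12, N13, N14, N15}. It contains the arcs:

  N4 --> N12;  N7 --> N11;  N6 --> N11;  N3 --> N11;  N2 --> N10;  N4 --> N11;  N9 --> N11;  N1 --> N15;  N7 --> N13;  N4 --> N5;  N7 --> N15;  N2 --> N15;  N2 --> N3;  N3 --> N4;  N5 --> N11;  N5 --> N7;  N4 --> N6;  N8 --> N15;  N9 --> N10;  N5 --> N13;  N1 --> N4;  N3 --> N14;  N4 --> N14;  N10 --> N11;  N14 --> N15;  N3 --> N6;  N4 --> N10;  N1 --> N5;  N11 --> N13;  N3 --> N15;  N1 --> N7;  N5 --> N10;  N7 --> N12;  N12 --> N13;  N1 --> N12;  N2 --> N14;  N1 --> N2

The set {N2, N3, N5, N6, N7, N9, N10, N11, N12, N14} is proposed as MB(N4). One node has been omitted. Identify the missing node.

N4 has parents N1, N3.
Children of N4: N5, N6, N10, N11, N12, N14.
Co-parents of N4 (other parents of its children):
  N5: N1
  N6: N3
  N10: N2, N5, N9
  N11: N3, N5, N6, N7, N9, N10
  N12: N1, N7
  N14: N2, N3
MB(N4) = {N1, N2, N3, N5, N6, N7, N9, N10, N11, N12, N14}.
Comparing with the claimed set, N1 is missing.

N1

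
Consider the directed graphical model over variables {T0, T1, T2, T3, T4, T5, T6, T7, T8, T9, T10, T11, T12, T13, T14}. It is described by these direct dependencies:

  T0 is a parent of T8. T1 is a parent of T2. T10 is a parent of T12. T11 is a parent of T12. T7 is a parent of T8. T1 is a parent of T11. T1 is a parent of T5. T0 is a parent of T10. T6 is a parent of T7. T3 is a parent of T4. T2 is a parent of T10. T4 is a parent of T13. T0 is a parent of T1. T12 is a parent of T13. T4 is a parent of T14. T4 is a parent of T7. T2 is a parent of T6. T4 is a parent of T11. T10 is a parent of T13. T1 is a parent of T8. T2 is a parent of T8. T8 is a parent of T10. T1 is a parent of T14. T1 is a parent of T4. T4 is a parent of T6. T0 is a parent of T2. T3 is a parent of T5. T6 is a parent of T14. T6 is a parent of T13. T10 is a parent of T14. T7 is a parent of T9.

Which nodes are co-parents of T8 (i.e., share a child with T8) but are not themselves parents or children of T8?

Children of T8: T10.
  parents(T10) \ {T8} = {T0, T2}.
Excluding nodes already adjacent to T8 (T0, T1, T2, T7, T10), the co-parent-only contribution is {}.

{}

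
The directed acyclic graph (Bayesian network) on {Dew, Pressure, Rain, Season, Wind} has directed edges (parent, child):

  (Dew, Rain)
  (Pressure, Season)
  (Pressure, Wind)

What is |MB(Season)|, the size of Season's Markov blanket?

1

The Markov blanket of a node is its parents, its children, and the other parents of its children.
Season's children: none.
Parents of Season: Pressure.
Season has no children, so there are no co-parents.
MB(Season) = {Pressure}, which has 1 node.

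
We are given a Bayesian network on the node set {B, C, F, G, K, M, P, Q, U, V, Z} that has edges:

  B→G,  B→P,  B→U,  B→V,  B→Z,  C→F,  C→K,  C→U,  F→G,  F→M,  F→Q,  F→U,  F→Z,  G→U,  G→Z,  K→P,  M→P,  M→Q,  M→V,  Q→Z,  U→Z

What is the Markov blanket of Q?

{B, F, G, M, U, Z}

The Markov blanket of a node is its parents, its children, and the other parents of its children.
Q has child Z.
Parents of Q: F, M.
Parents of each child, excluding Q:
  Z also has parents B, F, G, U.
Union: {F, M} ∪ {Z} ∪ {B, F, G, U} = {B, F, G, M, U, Z}.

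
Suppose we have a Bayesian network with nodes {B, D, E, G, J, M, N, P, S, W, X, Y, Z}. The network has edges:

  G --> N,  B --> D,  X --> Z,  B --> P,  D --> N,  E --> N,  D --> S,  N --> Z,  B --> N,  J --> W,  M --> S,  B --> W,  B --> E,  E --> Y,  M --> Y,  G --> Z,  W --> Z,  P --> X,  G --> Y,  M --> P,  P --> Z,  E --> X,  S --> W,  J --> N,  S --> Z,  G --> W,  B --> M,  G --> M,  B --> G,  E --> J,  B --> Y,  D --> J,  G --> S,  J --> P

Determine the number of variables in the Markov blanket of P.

10

Pa(P) = {B, J, M}.
P has children X, Z.
Parents of each child, excluding P:
  X: E
  Z: G, N, S, W, X
MB(P) = {B, E, G, J, M, N, S, W, X, Z}, which has 10 nodes.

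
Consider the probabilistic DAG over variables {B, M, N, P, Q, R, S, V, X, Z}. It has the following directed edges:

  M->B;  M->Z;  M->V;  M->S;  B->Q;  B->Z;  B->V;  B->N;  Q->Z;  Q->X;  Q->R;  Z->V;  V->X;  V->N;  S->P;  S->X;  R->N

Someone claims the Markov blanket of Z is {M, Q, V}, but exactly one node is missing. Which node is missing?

The Markov blanket of a node is its parents, its children, and the other parents of its children.
Z has parents B, M, Q.
Z's children: V.
For each child, the remaining parents (spouses of Z):
  V also has parents B, M.
MB(Z) = {B, M, Q, V}.
Comparing with the claimed set, B is missing.

B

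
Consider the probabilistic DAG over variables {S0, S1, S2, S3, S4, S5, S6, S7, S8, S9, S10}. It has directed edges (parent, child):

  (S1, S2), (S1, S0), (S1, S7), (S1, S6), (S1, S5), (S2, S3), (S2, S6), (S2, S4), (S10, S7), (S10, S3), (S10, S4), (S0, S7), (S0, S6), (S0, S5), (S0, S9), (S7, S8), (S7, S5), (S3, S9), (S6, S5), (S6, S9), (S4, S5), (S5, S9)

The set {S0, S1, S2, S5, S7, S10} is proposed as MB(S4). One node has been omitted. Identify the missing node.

S6

Parents of S4: S2, S10.
Ch(S4) = {S5}.
Parents of each child, excluding S4:
  S5's other parents are S0, S1, S6, S7.
MB(S4) = {S0, S1, S2, S5, S6, S7, S10}.
Comparing with the claimed set, S6 is missing.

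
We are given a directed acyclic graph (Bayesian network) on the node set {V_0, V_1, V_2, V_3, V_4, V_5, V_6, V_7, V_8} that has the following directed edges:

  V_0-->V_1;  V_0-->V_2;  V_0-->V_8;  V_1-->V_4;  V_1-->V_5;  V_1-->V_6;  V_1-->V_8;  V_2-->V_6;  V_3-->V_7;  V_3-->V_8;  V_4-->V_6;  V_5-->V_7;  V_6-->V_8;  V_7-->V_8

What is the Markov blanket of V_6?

Recall MB(v) = parents ∪ children ∪ spouses, where spouses are the other parents of v's children.
V_6 has parents V_1, V_2, V_4.
V_6 has child V_8.
For each child, the remaining parents (spouses of V_6):
  parents(V_8) \ {V_6} = {V_0, V_1, V_3, V_7}.
MB(V_6) = {V_0, V_1, V_2, V_3, V_4, V_7, V_8}.

{V_0, V_1, V_2, V_3, V_4, V_7, V_8}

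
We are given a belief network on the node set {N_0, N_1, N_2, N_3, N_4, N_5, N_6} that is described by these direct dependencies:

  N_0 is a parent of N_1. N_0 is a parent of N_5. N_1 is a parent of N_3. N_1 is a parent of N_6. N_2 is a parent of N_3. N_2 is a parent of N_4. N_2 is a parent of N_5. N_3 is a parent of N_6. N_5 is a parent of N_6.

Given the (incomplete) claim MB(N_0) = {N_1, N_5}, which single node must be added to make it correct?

N_2

Recall MB(v) = parents ∪ children ∪ spouses, where spouses are the other parents of v's children.
Parents of N_0: none.
Ch(N_0) = {N_1, N_5}.
Parents of each child, excluding N_0:
  N_1 has no other parent.
  parents(N_5) \ {N_0} = {N_2}.
MB(N_0) = {N_1, N_2, N_5}.
Comparing with the claimed set, N_2 is missing.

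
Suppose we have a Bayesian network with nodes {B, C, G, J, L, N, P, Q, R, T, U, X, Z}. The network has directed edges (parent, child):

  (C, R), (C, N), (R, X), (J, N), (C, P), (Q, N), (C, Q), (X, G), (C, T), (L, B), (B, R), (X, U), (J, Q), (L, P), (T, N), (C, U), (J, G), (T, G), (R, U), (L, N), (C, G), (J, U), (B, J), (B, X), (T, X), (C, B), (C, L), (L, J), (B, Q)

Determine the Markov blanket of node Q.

{B, C, J, L, N, T}

Recall MB(v) = parents ∪ children ∪ spouses, where spouses are the other parents of v's children.
Q has parents B, C, J.
Q's children: N.
Parents of each child, excluding Q:
  N: C, J, L, T
Taking the union gives {B, C, J, L, N, T}.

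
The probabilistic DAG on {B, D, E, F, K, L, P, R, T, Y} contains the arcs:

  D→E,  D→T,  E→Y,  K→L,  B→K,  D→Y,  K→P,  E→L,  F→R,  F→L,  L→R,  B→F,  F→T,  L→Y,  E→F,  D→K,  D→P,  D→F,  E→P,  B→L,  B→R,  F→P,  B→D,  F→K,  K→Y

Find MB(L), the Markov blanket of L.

The Markov blanket of a node is its parents, its children, and the other parents of its children.
L's children: R, Y.
Parents of L: B, E, F, K.
Co-parents of L (other parents of its children):
  parents(R) \ {L} = {B, F}.
  Y's other parents are D, E, K.
So the Markov blanket of L is {B, D, E, F, K, R, Y}.

{B, D, E, F, K, R, Y}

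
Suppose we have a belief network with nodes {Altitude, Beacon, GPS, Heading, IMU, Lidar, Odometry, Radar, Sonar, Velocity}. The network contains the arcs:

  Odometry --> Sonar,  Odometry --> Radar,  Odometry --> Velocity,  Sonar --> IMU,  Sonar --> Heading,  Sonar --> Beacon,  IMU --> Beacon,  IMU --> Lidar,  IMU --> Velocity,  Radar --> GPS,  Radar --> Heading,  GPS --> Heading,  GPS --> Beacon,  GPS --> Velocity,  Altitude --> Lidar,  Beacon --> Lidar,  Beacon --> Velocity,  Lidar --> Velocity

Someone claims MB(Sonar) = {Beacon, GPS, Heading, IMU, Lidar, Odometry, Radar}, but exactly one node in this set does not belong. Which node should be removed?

Lidar

Children of Sonar: Beacon, Heading, IMU.
Sonar's parents: Odometry.
Parents of each child, excluding Sonar:
  IMU: —
  Heading: GPS, Radar
  Beacon: GPS, IMU
MB(Sonar) = {Beacon, GPS, Heading, IMU, Odometry, Radar}.
Lidar is neither a parent, child, nor co-parent of Sonar, so it does not belong.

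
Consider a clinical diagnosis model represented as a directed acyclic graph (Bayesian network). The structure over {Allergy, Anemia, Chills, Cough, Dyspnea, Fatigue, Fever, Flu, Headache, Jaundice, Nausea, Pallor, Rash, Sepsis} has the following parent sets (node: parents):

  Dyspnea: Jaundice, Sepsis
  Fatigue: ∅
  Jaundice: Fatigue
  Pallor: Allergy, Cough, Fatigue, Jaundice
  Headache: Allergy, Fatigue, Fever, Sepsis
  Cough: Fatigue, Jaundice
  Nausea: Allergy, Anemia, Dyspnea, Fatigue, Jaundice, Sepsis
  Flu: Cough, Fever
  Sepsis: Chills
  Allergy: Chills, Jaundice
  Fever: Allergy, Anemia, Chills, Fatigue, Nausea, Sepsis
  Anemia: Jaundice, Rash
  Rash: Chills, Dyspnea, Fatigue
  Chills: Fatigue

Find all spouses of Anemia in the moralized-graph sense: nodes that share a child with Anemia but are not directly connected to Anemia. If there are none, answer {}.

Children of Anemia: Fever, Nausea.
  Nausea's other parents are Allergy, Dyspnea, Fatigue, Jaundice, Sepsis.
  Fever's other parents are Allergy, Chills, Fatigue, Nausea, Sepsis.
Excluding nodes already adjacent to Anemia (Fever, Jaundice, Nausea, Rash), the co-parent-only contribution is {Allergy, Chills, Dyspnea, Fatigue, Sepsis}.

{Allergy, Chills, Dyspnea, Fatigue, Sepsis}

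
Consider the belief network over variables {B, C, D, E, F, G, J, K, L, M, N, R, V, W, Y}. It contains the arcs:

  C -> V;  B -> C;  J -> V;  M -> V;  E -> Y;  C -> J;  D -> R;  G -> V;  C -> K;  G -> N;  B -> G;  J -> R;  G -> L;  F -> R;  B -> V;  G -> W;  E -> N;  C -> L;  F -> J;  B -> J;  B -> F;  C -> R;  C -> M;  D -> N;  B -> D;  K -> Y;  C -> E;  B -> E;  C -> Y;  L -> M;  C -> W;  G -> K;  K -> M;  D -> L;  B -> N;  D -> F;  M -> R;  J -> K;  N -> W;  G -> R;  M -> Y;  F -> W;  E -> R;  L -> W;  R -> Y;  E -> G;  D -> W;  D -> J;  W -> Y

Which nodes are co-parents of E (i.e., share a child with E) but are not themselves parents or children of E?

Children of E: G, N, R, Y.
  G also has parent B.
  N's other parents are B, D, G.
  R also has parents C, D, F, G, J, M.
  Y also has parents C, K, M, R, W.
Excluding nodes already adjacent to E (B, C, G, N, R, Y), the co-parent-only contribution is {D, F, J, K, M, W}.

{D, F, J, K, M, W}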